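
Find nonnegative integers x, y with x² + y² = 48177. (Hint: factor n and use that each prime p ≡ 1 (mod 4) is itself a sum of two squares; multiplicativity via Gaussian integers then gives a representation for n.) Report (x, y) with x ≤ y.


Step 1: Factor n = 48177 = 3^2 · 53 · 101.
Step 2: Check the mod-4 condition on each prime factor: 3 ≡ 3 (mod 4), exponent 2 (must be even); 53 ≡ 1 (mod 4), exponent 1; 101 ≡ 1 (mod 4), exponent 1.
All primes ≡ 3 (mod 4) appear to even exponent (or don't appear), so by the two-squares theorem n IS expressible as a sum of two squares.
Step 3: Build a representation. Group n = k² · m with k = 3 and m = 53 · 101 = 5353 (a product of primes ≡ 1 (mod 4)); a representation of m scales to one of n via (k·x)² + (k·y)² = k²(x² + y²). Each prime p ≡ 1 (mod 4) is itself a sum of two squares; find a² by testing p − a² for a perfect square:
  53: 53 − 1² = 52, 53 − 2² = 49 = 7² ⇒ 53 = 2² + 7².
  101: 101 − 1² = 100 = 10² ⇒ 101 = 1² + 10².
  Combine using the Brahmagupta–Fibonacci identity (a² + b²)(c² + d²) = (ac − bd)² + (ad + bc)² = (ac + bd)² + (ad − bc)²:
  53 · 101 = 5353: from (2² + 7²)(1² + 10²), take (2·1 − 7·10, 2·10 + 7·1) = (2 − 70, 20 + 7) = (-68, 27); dropping signs (only squares matter) gives (68, 27); check 68² + 27² = 4624 + 729 = 5353 ✓.
  Scale by k = 3: (3·68, 3·27) = (204, 81).
Step 4: Order so x ≤ y and verify: 81² + 204² = 6561 + 41616 = 48177 = n. ✓

n = 48177 = 81² + 204² (one valid representation with x ≤ y).


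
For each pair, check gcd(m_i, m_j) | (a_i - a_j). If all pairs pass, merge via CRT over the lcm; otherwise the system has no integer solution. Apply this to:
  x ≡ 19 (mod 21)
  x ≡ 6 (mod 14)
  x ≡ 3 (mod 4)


Moduli 21, 14, 4 are not pairwise coprime, so CRT works modulo lcm(m_i) when all pairwise compatibility conditions hold.
Pairwise compatibility: gcd(m_i, m_j) must divide a_i - a_j for every pair.
Merge one congruence at a time:
  Start: x ≡ 19 (mod 21).
  Combine with x ≡ 6 (mod 14): gcd(21, 14) = 7, and 6 - 19 = -13 is NOT divisible by 7.
    ⇒ system is inconsistent (no integer solution).

No solution (the system is inconsistent).


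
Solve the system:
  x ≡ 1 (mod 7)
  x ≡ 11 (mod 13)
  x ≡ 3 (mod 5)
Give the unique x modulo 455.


Moduli 7, 13, 5 are pairwise coprime; by CRT there is a unique solution modulo M = 7 · 13 · 5 = 455.
Solve pairwise, accumulating the modulus:
  Start with x ≡ 1 (mod 7).
  Combine with x ≡ 11 (mod 13): since gcd(7, 13) = 1, we get a unique residue mod 91.
    Write x = 1 + 7·t and substitute into x ≡ 11 (mod 13): 7·t ≡ 11 − 1 = 10 (mod 13).
    The inverse of 7 mod 13 is 2 (since 7·2 = 14 = 1·13 + 1), so t ≡ 2·10 = 20 ≡ 7 (mod 13).
    Then x = 1 + 7·7 = 50, valid modulo lcm(7, 13) = 91: x ≡ 50 (mod 91).
  Combine with x ≡ 3 (mod 5): since gcd(91, 5) = 1, we get a unique residue mod 455.
    Write x = 50 + 91·t and substitute into x ≡ 3 (mod 5): 91·t ≡ 3 − 50 = -47 (mod 5).
    Reduce coefficients mod 5: 1·t ≡ 3 (mod 5).
    So t ≡ 3 (mod 5).
    Then x = 50 + 91·3 = 323, valid modulo lcm(91, 5) = 455: x ≡ 323 (mod 455).
Verify: 323 mod 7 = 1 ✓, 323 mod 13 = 11 ✓, 323 mod 5 = 3 ✓.

x ≡ 323 (mod 455).


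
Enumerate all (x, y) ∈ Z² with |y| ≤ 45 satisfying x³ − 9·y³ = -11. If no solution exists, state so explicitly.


The equation is x³ - 9y³ = -11. For fixed y, x³ = 9·y³ − 11, so a solution requires the RHS to be a perfect cube.
Strategy: iterate y from -45 to 45, compute RHS = 9·y³ − 11, and check whether it is a (positive or negative) perfect cube.
Check small values of y:
  y = 0: RHS = -11 is not a perfect cube.
  y = 1: RHS = -2 is not a perfect cube.
  y = -1: RHS = -20 is not a perfect cube.
  y = 2: RHS = 61 is not a perfect cube.
  y = -2: RHS = -83 is not a perfect cube.
  y = 3: RHS = 232 is not a perfect cube.
  y = -3: RHS = -254 is not a perfect cube.
Continuing the search up to |y| = 45 finds no solutions either.
No (x, y) in the scanned range satisfies the equation.

No integer solutions with |y| ≤ 45.


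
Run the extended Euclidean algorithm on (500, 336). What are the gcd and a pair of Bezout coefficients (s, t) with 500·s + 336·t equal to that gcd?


Euclidean algorithm on (500, 336) — divide until remainder is 0:
  500 = 1 · 336 + 164
  336 = 2 · 164 + 8
  164 = 20 · 8 + 4
  8 = 2 · 4 + 0
gcd(500, 336) = 4.
Track Bezout coefficients alongside the remainders: start with r₀ = 500 = a·1 + b·0 (s = 1, t = 0) and r₁ = 336 = a·0 + b·1 (s = 0, t = 1); each new remainder r_{k+1} = r_{k-1} − q_k·r_k inherits s_{k+1} = s_{k-1} − q_k·s_k, t_{k+1} = t_{k-1} − q_k·t_k, so r_k = a·s_k + b·t_k at every step:
  q = 1: r = 164, s = 1 − 1·0 = 1, t = 0 − 1·1 = -1  (check: 500·1 + 336·(-1) = 164)
  q = 2: r = 8, s = 0 − 2·1 = -2, t = 1 − 2·(-1) = 3  (check: 500·(-2) + 336·3 = 8)
  q = 20: r = 4, s = 1 − 20·(-2) = 41, t = -1 − 20·3 = -61  (check: 500·41 + 336·(-61) = 4)
The row with r = 4 (the gcd) gives the Bezout coefficients s = 41, t = -61.
Result: 500 · (41) + 336 · (-61) = 4.

gcd(500, 336) = 4; s = 41, t = -61 (check: 500·41 + 336·(-61) = 4).


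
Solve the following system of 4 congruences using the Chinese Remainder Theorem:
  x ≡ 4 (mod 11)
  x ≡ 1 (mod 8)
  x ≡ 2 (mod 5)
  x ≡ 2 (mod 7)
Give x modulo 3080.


Product of moduli M = 11 · 8 · 5 · 7 = 3080.
Merge one congruence at a time:
  Start: x ≡ 4 (mod 11).
  Combine with x ≡ 1 (mod 8); new modulus lcm = 88.
    Write x = 4 + 11·t and substitute into x ≡ 1 (mod 8): 11·t ≡ 1 − 4 = -3 (mod 8).
    Reduce coefficients mod 8: 3·t ≡ 5 (mod 8).
    The inverse of 3 mod 8 is 3 (since 3·3 = 9 = 1·8 + 1), so t ≡ 3·5 = 15 ≡ 7 (mod 8).
    Then x = 4 + 11·7 = 81, valid modulo lcm(11, 8) = 88: x ≡ 81 (mod 88).
  Combine with x ≡ 2 (mod 5); new modulus lcm = 440.
    Write x = 81 + 88·t and substitute into x ≡ 2 (mod 5): 88·t ≡ 2 − 81 = -79 (mod 5).
    Reduce coefficients mod 5: 3·t ≡ 1 (mod 5).
    The inverse of 3 mod 5 is 2 (since 3·2 = 6 = 1·5 + 1), so t ≡ 2·1 = 2 ≡ 2 (mod 5).
    Then x = 81 + 88·2 = 257, valid modulo lcm(88, 5) = 440: x ≡ 257 (mod 440).
  Combine with x ≡ 2 (mod 7); new modulus lcm = 3080.
    Write x = 257 + 440·t and substitute into x ≡ 2 (mod 7): 440·t ≡ 2 − 257 = -255 (mod 7).
    Reduce coefficients mod 7: 6·t ≡ 4 (mod 7).
    The inverse of 6 mod 7 is 6 (since 6·6 = 36 = 5·7 + 1), so t ≡ 6·4 = 24 ≡ 3 (mod 7).
    Then x = 257 + 440·3 = 1577, valid modulo lcm(440, 7) = 3080: x ≡ 1577 (mod 3080).
Verify against each original: 1577 mod 11 = 4, 1577 mod 8 = 1, 1577 mod 5 = 2, 1577 mod 7 = 2.

x ≡ 1577 (mod 3080).


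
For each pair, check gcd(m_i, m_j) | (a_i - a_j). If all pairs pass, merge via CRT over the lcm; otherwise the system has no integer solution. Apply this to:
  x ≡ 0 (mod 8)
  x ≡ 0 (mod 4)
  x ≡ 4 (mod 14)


Moduli 8, 4, 14 are not pairwise coprime, so CRT works modulo lcm(m_i) when all pairwise compatibility conditions hold.
Pairwise compatibility: gcd(m_i, m_j) must divide a_i - a_j for every pair.
Merge one congruence at a time:
  Start: x ≡ 0 (mod 8).
  Combine with x ≡ 0 (mod 4): gcd(8, 4) = 4; 0 - 0 = 0, which IS divisible by 4, so compatible.
    Write x = 0 + 8·t and substitute into x ≡ 0 (mod 4): 8·t ≡ 0 − 0 = 0 (mod 4).
    Divide the congruence (and modulus) by g = 4: 2·t ≡ 0 (mod 1).
    Modulo 1 every t works; take t = 0.
    Then x = 0 + 8·0 = 0, valid modulo lcm(8, 4) = 8: x ≡ 0 (mod 8).
  Combine with x ≡ 4 (mod 14): gcd(8, 14) = 2; 4 - 0 = 4, which IS divisible by 2, so compatible.
    Write x = 0 + 8·t and substitute into x ≡ 4 (mod 14): 8·t ≡ 4 − 0 = 4 (mod 14).
    Divide the congruence (and modulus) by g = 2: 4·t ≡ 2 (mod 7).
    The inverse of 4 mod 7 is 2 (since 4·2 = 8 = 1·7 + 1), so t ≡ 2·2 = 4 ≡ 4 (mod 7).
    Then x = 0 + 8·4 = 32, valid modulo lcm(8, 14) = 56: x ≡ 32 (mod 56).
Verify: 32 mod 8 = 0, 32 mod 4 = 0, 32 mod 14 = 4.

x ≡ 32 (mod 56).


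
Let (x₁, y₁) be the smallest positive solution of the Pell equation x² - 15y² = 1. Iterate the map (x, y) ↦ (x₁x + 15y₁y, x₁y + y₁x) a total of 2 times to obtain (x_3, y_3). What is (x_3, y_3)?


Step 1: Find the fundamental solution (x₁, y₁) of x² - 15y² = 1.
  Expand √15 as a continued fraction. a₀ = ⌊√15⌋ = 3; iterate m_{k+1} = d_k·a_k − m_k, d_{k+1} = (15 − m_{k+1}²)/d_k, a_{k+1} = ⌊(a₀ + m_{k+1})/d_{k+1}⌋ (starting m₀ = 0, d₀ = 1), with convergents p_k = a_k·p_{k-1} + p_{k-2}, q_k = a_k·q_{k-1} + q_{k-2} (p₋₁ = 1, q₋₁ = 0):
  k = 0: a₀ = 3; p₀/q₀ = 3/1; p₀² − 15·q₀² = 9 − 15 = -6.
  k = 1: m = 3, d = 6, a = ⌊(3 + 3)/6⌋ = 1; p/q = (1·3 + 1)/(1·1 + 0) = 4/1; p² − 15·q² = 16 − 15 = 1.
  The first convergent with p² − 15·q² = 1 gives the fundamental solution (x₁, y₁) = (4, 1).
Step 2: Apply the recurrence (x_{n+1}, y_{n+1}) = (x₁x_n + 15y₁y_n, x₁y_n + y₁x_n) repeatedly.
  From (x_1, y_1) = (4, 1): x_2 = 4·4 + 15·1·1 = 31; y_2 = 4·1 + 1·4 = 8.
  From (x_2, y_2) = (31, 8): x_3 = 4·31 + 15·1·8 = 244; y_3 = 4·8 + 1·31 = 63.
Step 3: Verify x_3² - 15·y_3² = 59536 - 59535 = 1 (should be 1). ✓

(x_1, y_1) = (4, 1); (x_3, y_3) = (244, 63).


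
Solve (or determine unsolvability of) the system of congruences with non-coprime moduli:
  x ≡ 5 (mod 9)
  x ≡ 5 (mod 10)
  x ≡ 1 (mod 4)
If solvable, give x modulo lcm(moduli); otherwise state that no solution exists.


Moduli 9, 10, 4 are not pairwise coprime, so CRT works modulo lcm(m_i) when all pairwise compatibility conditions hold.
Pairwise compatibility: gcd(m_i, m_j) must divide a_i - a_j for every pair.
Merge one congruence at a time:
  Start: x ≡ 5 (mod 9).
  Combine with x ≡ 5 (mod 10): gcd(9, 10) = 1; 5 - 5 = 0, which IS divisible by 1, so compatible.
    Write x = 5 + 9·t and substitute into x ≡ 5 (mod 10): 9·t ≡ 5 − 5 = 0 (mod 10).
    The inverse of 9 mod 10 is 9 (since 9·9 = 81 = 8·10 + 1), so t ≡ 9·0 = 0 ≡ 0 (mod 10).
    Then x = 5 + 9·0 = 5, valid modulo lcm(9, 10) = 90: x ≡ 5 (mod 90).
  Combine with x ≡ 1 (mod 4): gcd(90, 4) = 2; 1 - 5 = -4, which IS divisible by 2, so compatible.
    Write x = 5 + 90·t and substitute into x ≡ 1 (mod 4): 90·t ≡ 1 − 5 = -4 (mod 4).
    Divide the congruence (and modulus) by g = 2: 45·t ≡ -2 (mod 2).
    Reduce coefficients mod 2: 1·t ≡ 0 (mod 2).
    So t ≡ 0 (mod 2).
    Then x = 5 + 90·0 = 5, valid modulo lcm(90, 4) = 180: x ≡ 5 (mod 180).
Verify: 5 mod 9 = 5, 5 mod 10 = 5, 5 mod 4 = 1.

x ≡ 5 (mod 180).


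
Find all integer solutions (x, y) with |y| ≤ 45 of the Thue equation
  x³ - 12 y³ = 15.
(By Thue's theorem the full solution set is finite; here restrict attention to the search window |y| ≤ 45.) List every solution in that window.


The equation is x³ - 12y³ = 15. For fixed y, x³ = 12·y³ + 15, so a solution requires the RHS to be a perfect cube.
Strategy: iterate y from -45 to 45, compute RHS = 12·y³ + 15, and check whether it is a (positive or negative) perfect cube.
Check small values of y:
  y = 0: RHS = 15 is not a perfect cube.
  y = 1: RHS = 27 = (3)³ ⇒ x = 3 works.
  y = -1: RHS = 3 is not a perfect cube.
  y = 2: RHS = 111 is not a perfect cube.
  y = -2: RHS = -81 is not a perfect cube.
  y = 3: RHS = 339 is not a perfect cube.
  y = -3: RHS = -309 is not a perfect cube.
Continuing the search up to |y| = 45 finds no further solutions beyond those listed.
Collected solutions: (3, 1).

Solutions (with |y| ≤ 45): (3, 1).


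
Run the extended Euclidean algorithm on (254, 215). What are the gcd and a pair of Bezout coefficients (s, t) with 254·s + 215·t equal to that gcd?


Euclidean algorithm on (254, 215) — divide until remainder is 0:
  254 = 1 · 215 + 39
  215 = 5 · 39 + 20
  39 = 1 · 20 + 19
  20 = 1 · 19 + 1
  19 = 19 · 1 + 0
gcd(254, 215) = 1.
Track Bezout coefficients alongside the remainders: start with r₀ = 254 = a·1 + b·0 (s = 1, t = 0) and r₁ = 215 = a·0 + b·1 (s = 0, t = 1); each new remainder r_{k+1} = r_{k-1} − q_k·r_k inherits s_{k+1} = s_{k-1} − q_k·s_k, t_{k+1} = t_{k-1} − q_k·t_k, so r_k = a·s_k + b·t_k at every step:
  q = 1: r = 39, s = 1 − 1·0 = 1, t = 0 − 1·1 = -1  (check: 254·1 + 215·(-1) = 39)
  q = 5: r = 20, s = 0 − 5·1 = -5, t = 1 − 5·(-1) = 6  (check: 254·(-5) + 215·6 = 20)
  q = 1: r = 19, s = 1 − 1·(-5) = 6, t = -1 − 1·6 = -7  (check: 254·6 + 215·(-7) = 19)
  q = 1: r = 1, s = -5 − 1·6 = -11, t = 6 − 1·(-7) = 13  (check: 254·(-11) + 215·13 = 1)
The row with r = 1 (the gcd) gives the Bezout coefficients s = -11, t = 13.
Result: 254 · (-11) + 215 · (13) = 1.

gcd(254, 215) = 1; s = -11, t = 13 (check: 254·(-11) + 215·13 = 1).


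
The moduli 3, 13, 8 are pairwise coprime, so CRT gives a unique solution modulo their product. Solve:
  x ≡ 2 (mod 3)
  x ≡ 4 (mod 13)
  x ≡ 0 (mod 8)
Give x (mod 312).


Moduli 3, 13, 8 are pairwise coprime; by CRT there is a unique solution modulo M = 3 · 13 · 8 = 312.
Solve pairwise, accumulating the modulus:
  Start with x ≡ 2 (mod 3).
  Combine with x ≡ 4 (mod 13): since gcd(3, 13) = 1, we get a unique residue mod 39.
    Write x = 2 + 3·t and substitute into x ≡ 4 (mod 13): 3·t ≡ 4 − 2 = 2 (mod 13).
    The inverse of 3 mod 13 is 9 (since 3·9 = 27 = 2·13 + 1), so t ≡ 9·2 = 18 ≡ 5 (mod 13).
    Then x = 2 + 3·5 = 17, valid modulo lcm(3, 13) = 39: x ≡ 17 (mod 39).
  Combine with x ≡ 0 (mod 8): since gcd(39, 8) = 1, we get a unique residue mod 312.
    Write x = 17 + 39·t and substitute into x ≡ 0 (mod 8): 39·t ≡ 0 − 17 = -17 (mod 8).
    Reduce coefficients mod 8: 7·t ≡ 7 (mod 8).
    The inverse of 7 mod 8 is 7 (since 7·7 = 49 = 6·8 + 1), so t ≡ 7·7 = 49 ≡ 1 (mod 8).
    Then x = 17 + 39·1 = 56, valid modulo lcm(39, 8) = 312: x ≡ 56 (mod 312).
Verify: 56 mod 3 = 2 ✓, 56 mod 13 = 4 ✓, 56 mod 8 = 0 ✓.

x ≡ 56 (mod 312).


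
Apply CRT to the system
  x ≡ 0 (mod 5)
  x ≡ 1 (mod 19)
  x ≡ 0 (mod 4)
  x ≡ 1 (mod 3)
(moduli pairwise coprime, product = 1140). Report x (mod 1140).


Product of moduli M = 5 · 19 · 4 · 3 = 1140.
Merge one congruence at a time:
  Start: x ≡ 0 (mod 5).
  Combine with x ≡ 1 (mod 19); new modulus lcm = 95.
    Write x = 0 + 5·t and substitute into x ≡ 1 (mod 19): 5·t ≡ 1 − 0 = 1 (mod 19).
    The inverse of 5 mod 19 is 4 (since 5·4 = 20 = 1·19 + 1), so t ≡ 4·1 = 4 ≡ 4 (mod 19).
    Then x = 0 + 5·4 = 20, valid modulo lcm(5, 19) = 95: x ≡ 20 (mod 95).
  Combine with x ≡ 0 (mod 4); new modulus lcm = 380.
    Write x = 20 + 95·t and substitute into x ≡ 0 (mod 4): 95·t ≡ 0 − 20 = -20 (mod 4).
    Reduce coefficients mod 4: 3·t ≡ 0 (mod 4).
    The inverse of 3 mod 4 is 3 (since 3·3 = 9 = 2·4 + 1), so t ≡ 3·0 = 0 ≡ 0 (mod 4).
    Then x = 20 + 95·0 = 20, valid modulo lcm(95, 4) = 380: x ≡ 20 (mod 380).
  Combine with x ≡ 1 (mod 3); new modulus lcm = 1140.
    Write x = 20 + 380·t and substitute into x ≡ 1 (mod 3): 380·t ≡ 1 − 20 = -19 (mod 3).
    Reduce coefficients mod 3: 2·t ≡ 2 (mod 3).
    The inverse of 2 mod 3 is 2 (since 2·2 = 4 = 1·3 + 1), so t ≡ 2·2 = 4 ≡ 1 (mod 3).
    Then x = 20 + 380·1 = 400, valid modulo lcm(380, 3) = 1140: x ≡ 400 (mod 1140).
Verify against each original: 400 mod 5 = 0, 400 mod 19 = 1, 400 mod 4 = 0, 400 mod 3 = 1.

x ≡ 400 (mod 1140).


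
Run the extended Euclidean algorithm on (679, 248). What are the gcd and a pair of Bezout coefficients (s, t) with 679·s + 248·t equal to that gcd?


Euclidean algorithm on (679, 248) — divide until remainder is 0:
  679 = 2 · 248 + 183
  248 = 1 · 183 + 65
  183 = 2 · 65 + 53
  65 = 1 · 53 + 12
  53 = 4 · 12 + 5
  12 = 2 · 5 + 2
  5 = 2 · 2 + 1
  2 = 2 · 1 + 0
gcd(679, 248) = 1.
Track Bezout coefficients alongside the remainders: start with r₀ = 679 = a·1 + b·0 (s = 1, t = 0) and r₁ = 248 = a·0 + b·1 (s = 0, t = 1); each new remainder r_{k+1} = r_{k-1} − q_k·r_k inherits s_{k+1} = s_{k-1} − q_k·s_k, t_{k+1} = t_{k-1} − q_k·t_k, so r_k = a·s_k + b·t_k at every step:
  q = 2: r = 183, s = 1 − 2·0 = 1, t = 0 − 2·1 = -2  (check: 679·1 + 248·(-2) = 183)
  q = 1: r = 65, s = 0 − 1·1 = -1, t = 1 − 1·(-2) = 3  (check: 679·(-1) + 248·3 = 65)
  q = 2: r = 53, s = 1 − 2·(-1) = 3, t = -2 − 2·3 = -8  (check: 679·3 + 248·(-8) = 53)
  q = 1: r = 12, s = -1 − 1·3 = -4, t = 3 − 1·(-8) = 11  (check: 679·(-4) + 248·11 = 12)
  q = 4: r = 5, s = 3 − 4·(-4) = 19, t = -8 − 4·11 = -52  (check: 679·19 + 248·(-52) = 5)
  q = 2: r = 2, s = -4 − 2·19 = -42, t = 11 − 2·(-52) = 115  (check: 679·(-42) + 248·115 = 2)
  q = 2: r = 1, s = 19 − 2·(-42) = 103, t = -52 − 2·115 = -282  (check: 679·103 + 248·(-282) = 1)
The row with r = 1 (the gcd) gives the Bezout coefficients s = 103, t = -282.
Result: 679 · (103) + 248 · (-282) = 1.

gcd(679, 248) = 1; s = 103, t = -282 (check: 679·103 + 248·(-282) = 1).


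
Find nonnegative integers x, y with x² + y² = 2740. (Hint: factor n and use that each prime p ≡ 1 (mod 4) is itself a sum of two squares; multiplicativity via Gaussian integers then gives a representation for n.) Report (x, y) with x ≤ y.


Step 1: Factor n = 2740 = 2^2 · 5 · 137.
Step 2: Check the mod-4 condition on each prime factor: 2 = 2 (special); 5 ≡ 1 (mod 4), exponent 1; 137 ≡ 1 (mod 4), exponent 1.
All primes ≡ 3 (mod 4) appear to even exponent (or don't appear), so by the two-squares theorem n IS expressible as a sum of two squares.
Step 3: Build a representation. Group n = k² · m with k = 2 and m = 5 · 137 = 685 (a product of primes ≡ 1 (mod 4)); a representation of m scales to one of n via (k·x)² + (k·y)² = k²(x² + y²). Each prime p ≡ 1 (mod 4) is itself a sum of two squares; find a² by testing p − a² for a perfect square:
  5: 5 − 1² = 4 = 2² ⇒ 5 = 1² + 2².
  137: 137 − 1² = 136, 137 − 2² = 133, 137 − 3² = 128, 137 − 4² = 121 = 11² ⇒ 137 = 4² + 11².
  Combine using the Brahmagupta–Fibonacci identity (a² + b²)(c² + d²) = (ac − bd)² + (ad + bc)² = (ac + bd)² + (ad − bc)²:
  5 · 137 = 685: from (1² + 2²)(4² + 11²), take (1·4 − 2·11, 1·11 + 2·4) = (4 − 22, 11 + 8) = (-18, 19); dropping signs (only squares matter) gives (18, 19); check 18² + 19² = 324 + 361 = 685 ✓.
  Scale by k = 2: (2·18, 2·19) = (36, 38).
Step 4: Order so x ≤ y and verify: 36² + 38² = 1296 + 1444 = 2740 = n. ✓

n = 2740 = 36² + 38² (one valid representation with x ≤ y).


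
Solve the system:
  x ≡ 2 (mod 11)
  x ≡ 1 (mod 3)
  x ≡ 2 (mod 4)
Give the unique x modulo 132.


Moduli 11, 3, 4 are pairwise coprime; by CRT there is a unique solution modulo M = 11 · 3 · 4 = 132.
Solve pairwise, accumulating the modulus:
  Start with x ≡ 2 (mod 11).
  Combine with x ≡ 1 (mod 3): since gcd(11, 3) = 1, we get a unique residue mod 33.
    Write x = 2 + 11·t and substitute into x ≡ 1 (mod 3): 11·t ≡ 1 − 2 = -1 (mod 3).
    Reduce coefficients mod 3: 2·t ≡ 2 (mod 3).
    The inverse of 2 mod 3 is 2 (since 2·2 = 4 = 1·3 + 1), so t ≡ 2·2 = 4 ≡ 1 (mod 3).
    Then x = 2 + 11·1 = 13, valid modulo lcm(11, 3) = 33: x ≡ 13 (mod 33).
  Combine with x ≡ 2 (mod 4): since gcd(33, 4) = 1, we get a unique residue mod 132.
    Write x = 13 + 33·t and substitute into x ≡ 2 (mod 4): 33·t ≡ 2 − 13 = -11 (mod 4).
    Reduce coefficients mod 4: 1·t ≡ 1 (mod 4).
    So t ≡ 1 (mod 4).
    Then x = 13 + 33·1 = 46, valid modulo lcm(33, 4) = 132: x ≡ 46 (mod 132).
Verify: 46 mod 11 = 2 ✓, 46 mod 3 = 1 ✓, 46 mod 4 = 2 ✓.

x ≡ 46 (mod 132).


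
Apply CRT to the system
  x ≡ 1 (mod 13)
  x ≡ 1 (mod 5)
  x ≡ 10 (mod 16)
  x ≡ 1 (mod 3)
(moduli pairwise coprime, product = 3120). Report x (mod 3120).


Product of moduli M = 13 · 5 · 16 · 3 = 3120.
Merge one congruence at a time:
  Start: x ≡ 1 (mod 13).
  Combine with x ≡ 1 (mod 5); new modulus lcm = 65.
    Write x = 1 + 13·t and substitute into x ≡ 1 (mod 5): 13·t ≡ 1 − 1 = 0 (mod 5).
    Reduce coefficients mod 5: 3·t ≡ 0 (mod 5).
    The inverse of 3 mod 5 is 2 (since 3·2 = 6 = 1·5 + 1), so t ≡ 2·0 = 0 ≡ 0 (mod 5).
    Then x = 1 + 13·0 = 1, valid modulo lcm(13, 5) = 65: x ≡ 1 (mod 65).
  Combine with x ≡ 10 (mod 16); new modulus lcm = 1040.
    Write x = 1 + 65·t and substitute into x ≡ 10 (mod 16): 65·t ≡ 10 − 1 = 9 (mod 16).
    Reduce coefficients mod 16: 1·t ≡ 9 (mod 16).
    So t ≡ 9 (mod 16).
    Then x = 1 + 65·9 = 586, valid modulo lcm(65, 16) = 1040: x ≡ 586 (mod 1040).
  Combine with x ≡ 1 (mod 3); new modulus lcm = 3120.
    Write x = 586 + 1040·t and substitute into x ≡ 1 (mod 3): 1040·t ≡ 1 − 586 = -585 (mod 3).
    Reduce coefficients mod 3: 2·t ≡ 0 (mod 3).
    The inverse of 2 mod 3 is 2 (since 2·2 = 4 = 1·3 + 1), so t ≡ 2·0 = 0 ≡ 0 (mod 3).
    Then x = 586 + 1040·0 = 586, valid modulo lcm(1040, 3) = 3120: x ≡ 586 (mod 3120).
Verify against each original: 586 mod 13 = 1, 586 mod 5 = 1, 586 mod 16 = 10, 586 mod 3 = 1.

x ≡ 586 (mod 3120).


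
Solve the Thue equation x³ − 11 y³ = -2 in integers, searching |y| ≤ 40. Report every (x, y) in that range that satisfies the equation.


The equation is x³ - 11y³ = -2. For fixed y, x³ = 11·y³ − 2, so a solution requires the RHS to be a perfect cube.
Strategy: iterate y from -40 to 40, compute RHS = 11·y³ − 2, and check whether it is a (positive or negative) perfect cube.
Check small values of y:
  y = 0: RHS = -2 is not a perfect cube.
  y = 1: RHS = 9 is not a perfect cube.
  y = -1: RHS = -13 is not a perfect cube.
  y = 2: RHS = 86 is not a perfect cube.
  y = -2: RHS = -90 is not a perfect cube.
  y = 3: RHS = 295 is not a perfect cube.
  y = -3: RHS = -299 is not a perfect cube.
Continuing the search up to |y| = 40 finds no solutions either.
No (x, y) in the scanned range satisfies the equation.

No integer solutions with |y| ≤ 40.


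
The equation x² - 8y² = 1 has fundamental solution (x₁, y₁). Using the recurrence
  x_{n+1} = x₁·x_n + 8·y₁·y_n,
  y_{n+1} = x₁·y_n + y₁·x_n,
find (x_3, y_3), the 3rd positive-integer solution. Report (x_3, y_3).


Step 1: Find the fundamental solution (x₁, y₁) of x² - 8y² = 1.
  Expand √8 as a continued fraction. a₀ = ⌊√8⌋ = 2; iterate m_{k+1} = d_k·a_k − m_k, d_{k+1} = (8 − m_{k+1}²)/d_k, a_{k+1} = ⌊(a₀ + m_{k+1})/d_{k+1}⌋ (starting m₀ = 0, d₀ = 1), with convergents p_k = a_k·p_{k-1} + p_{k-2}, q_k = a_k·q_{k-1} + q_{k-2} (p₋₁ = 1, q₋₁ = 0):
  k = 0: a₀ = 2; p₀/q₀ = 2/1; p₀² − 8·q₀² = 4 − 8 = -4.
  k = 1: m = 2, d = 4, a = ⌊(2 + 2)/4⌋ = 1; p/q = (1·2 + 1)/(1·1 + 0) = 3/1; p² − 8·q² = 9 − 8 = 1.
  The first convergent with p² − 8·q² = 1 gives the fundamental solution (x₁, y₁) = (3, 1).
Step 2: Apply the recurrence (x_{n+1}, y_{n+1}) = (x₁x_n + 8y₁y_n, x₁y_n + y₁x_n) repeatedly.
  From (x_1, y_1) = (3, 1): x_2 = 3·3 + 8·1·1 = 17; y_2 = 3·1 + 1·3 = 6.
  From (x_2, y_2) = (17, 6): x_3 = 3·17 + 8·1·6 = 99; y_3 = 3·6 + 1·17 = 35.
Step 3: Verify x_3² - 8·y_3² = 9801 - 9800 = 1 (should be 1). ✓

(x_1, y_1) = (3, 1); (x_3, y_3) = (99, 35).


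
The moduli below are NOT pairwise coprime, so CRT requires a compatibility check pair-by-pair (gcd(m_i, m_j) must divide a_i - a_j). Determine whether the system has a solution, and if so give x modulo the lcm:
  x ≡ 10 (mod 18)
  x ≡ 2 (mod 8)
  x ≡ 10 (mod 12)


Moduli 18, 8, 12 are not pairwise coprime, so CRT works modulo lcm(m_i) when all pairwise compatibility conditions hold.
Pairwise compatibility: gcd(m_i, m_j) must divide a_i - a_j for every pair.
Merge one congruence at a time:
  Start: x ≡ 10 (mod 18).
  Combine with x ≡ 2 (mod 8): gcd(18, 8) = 2; 2 - 10 = -8, which IS divisible by 2, so compatible.
    Write x = 10 + 18·t and substitute into x ≡ 2 (mod 8): 18·t ≡ 2 − 10 = -8 (mod 8).
    Divide the congruence (and modulus) by g = 2: 9·t ≡ -4 (mod 4).
    Reduce coefficients mod 4: 1·t ≡ 0 (mod 4).
    So t ≡ 0 (mod 4).
    Then x = 10 + 18·0 = 10, valid modulo lcm(18, 8) = 72: x ≡ 10 (mod 72).
  Combine with x ≡ 10 (mod 12): gcd(72, 12) = 12; 10 - 10 = 0, which IS divisible by 12, so compatible.
    Write x = 10 + 72·t and substitute into x ≡ 10 (mod 12): 72·t ≡ 10 − 10 = 0 (mod 12).
    Divide the congruence (and modulus) by g = 12: 6·t ≡ 0 (mod 1).
    Modulo 1 every t works; take t = 0.
    Then x = 10 + 72·0 = 10, valid modulo lcm(72, 12) = 72: x ≡ 10 (mod 72).
Verify: 10 mod 18 = 10, 10 mod 8 = 2, 10 mod 12 = 10.

x ≡ 10 (mod 72).


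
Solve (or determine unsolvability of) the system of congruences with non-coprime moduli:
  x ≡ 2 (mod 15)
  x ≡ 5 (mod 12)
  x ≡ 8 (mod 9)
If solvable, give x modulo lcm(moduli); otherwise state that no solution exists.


Moduli 15, 12, 9 are not pairwise coprime, so CRT works modulo lcm(m_i) when all pairwise compatibility conditions hold.
Pairwise compatibility: gcd(m_i, m_j) must divide a_i - a_j for every pair.
Merge one congruence at a time:
  Start: x ≡ 2 (mod 15).
  Combine with x ≡ 5 (mod 12): gcd(15, 12) = 3; 5 - 2 = 3, which IS divisible by 3, so compatible.
    Write x = 2 + 15·t and substitute into x ≡ 5 (mod 12): 15·t ≡ 5 − 2 = 3 (mod 12).
    Divide the congruence (and modulus) by g = 3: 5·t ≡ 1 (mod 4).
    Reduce coefficients mod 4: 1·t ≡ 1 (mod 4).
    So t ≡ 1 (mod 4).
    Then x = 2 + 15·1 = 17, valid modulo lcm(15, 12) = 60: x ≡ 17 (mod 60).
  Combine with x ≡ 8 (mod 9): gcd(60, 9) = 3; 8 - 17 = -9, which IS divisible by 3, so compatible.
    Write x = 17 + 60·t and substitute into x ≡ 8 (mod 9): 60·t ≡ 8 − 17 = -9 (mod 9).
    Divide the congruence (and modulus) by g = 3: 20·t ≡ -3 (mod 3).
    Reduce coefficients mod 3: 2·t ≡ 0 (mod 3).
    The inverse of 2 mod 3 is 2 (since 2·2 = 4 = 1·3 + 1), so t ≡ 2·0 = 0 ≡ 0 (mod 3).
    Then x = 17 + 60·0 = 17, valid modulo lcm(60, 9) = 180: x ≡ 17 (mod 180).
Verify: 17 mod 15 = 2, 17 mod 12 = 5, 17 mod 9 = 8.

x ≡ 17 (mod 180).


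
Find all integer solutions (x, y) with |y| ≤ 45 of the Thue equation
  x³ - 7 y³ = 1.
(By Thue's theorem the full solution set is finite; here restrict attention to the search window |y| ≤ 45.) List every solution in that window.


The equation is x³ - 7y³ = 1. For fixed y, x³ = 7·y³ + 1, so a solution requires the RHS to be a perfect cube.
Strategy: iterate y from -45 to 45, compute RHS = 7·y³ + 1, and check whether it is a (positive or negative) perfect cube.
Check small values of y:
  y = 0: RHS = 1 = (1)³ ⇒ x = 1 works.
  y = 1: RHS = 8 = (2)³ ⇒ x = 2 works.
  y = -1: RHS = -6 is not a perfect cube.
  y = 2: RHS = 57 is not a perfect cube.
  y = -2: RHS = -55 is not a perfect cube.
  y = 3: RHS = 190 is not a perfect cube.
  y = -3: RHS = -188 is not a perfect cube.
Continuing the search up to |y| = 45 finds no further solutions beyond those listed.
Collected solutions: (1, 0), (2, 1).

Solutions (with |y| ≤ 45): (1, 0), (2, 1).


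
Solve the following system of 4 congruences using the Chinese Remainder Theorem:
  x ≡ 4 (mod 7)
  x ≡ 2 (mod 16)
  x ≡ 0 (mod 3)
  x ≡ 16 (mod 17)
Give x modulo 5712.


Product of moduli M = 7 · 16 · 3 · 17 = 5712.
Merge one congruence at a time:
  Start: x ≡ 4 (mod 7).
  Combine with x ≡ 2 (mod 16); new modulus lcm = 112.
    Write x = 4 + 7·t and substitute into x ≡ 2 (mod 16): 7·t ≡ 2 − 4 = -2 (mod 16).
    Reduce coefficients mod 16: 7·t ≡ 14 (mod 16).
    The inverse of 7 mod 16 is 7 (since 7·7 = 49 = 3·16 + 1), so t ≡ 7·14 = 98 ≡ 2 (mod 16).
    Then x = 4 + 7·2 = 18, valid modulo lcm(7, 16) = 112: x ≡ 18 (mod 112).
  Combine with x ≡ 0 (mod 3); new modulus lcm = 336.
    Write x = 18 + 112·t and substitute into x ≡ 0 (mod 3): 112·t ≡ 0 − 18 = -18 (mod 3).
    Reduce coefficients mod 3: 1·t ≡ 0 (mod 3).
    So t ≡ 0 (mod 3).
    Then x = 18 + 112·0 = 18, valid modulo lcm(112, 3) = 336: x ≡ 18 (mod 336).
  Combine with x ≡ 16 (mod 17); new modulus lcm = 5712.
    Write x = 18 + 336·t and substitute into x ≡ 16 (mod 17): 336·t ≡ 16 − 18 = -2 (mod 17).
    Reduce coefficients mod 17: 13·t ≡ 15 (mod 17).
    The inverse of 13 mod 17 is 4 (since 13·4 = 52 = 3·17 + 1), so t ≡ 4·15 = 60 ≡ 9 (mod 17).
    Then x = 18 + 336·9 = 3042, valid modulo lcm(336, 17) = 5712: x ≡ 3042 (mod 5712).
Verify against each original: 3042 mod 7 = 4, 3042 mod 16 = 2, 3042 mod 3 = 0, 3042 mod 17 = 16.

x ≡ 3042 (mod 5712).


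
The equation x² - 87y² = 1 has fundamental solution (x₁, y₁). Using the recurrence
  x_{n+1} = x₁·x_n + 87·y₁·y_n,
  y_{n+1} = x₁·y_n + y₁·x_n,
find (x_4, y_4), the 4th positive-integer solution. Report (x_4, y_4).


Step 1: Find the fundamental solution (x₁, y₁) of x² - 87y² = 1.
  Expand √87 as a continued fraction. a₀ = ⌊√87⌋ = 9; iterate m_{k+1} = d_k·a_k − m_k, d_{k+1} = (87 − m_{k+1}²)/d_k, a_{k+1} = ⌊(a₀ + m_{k+1})/d_{k+1}⌋ (starting m₀ = 0, d₀ = 1), with convergents p_k = a_k·p_{k-1} + p_{k-2}, q_k = a_k·q_{k-1} + q_{k-2} (p₋₁ = 1, q₋₁ = 0):
  k = 0: a₀ = 9; p₀/q₀ = 9/1; p₀² − 87·q₀² = 81 − 87 = -6.
  k = 1: m = 9, d = 6, a = ⌊(9 + 9)/6⌋ = 3; p/q = (3·9 + 1)/(3·1 + 0) = 28/3; p² − 87·q² = 784 − 783 = 1.
  The first convergent with p² − 87·q² = 1 gives the fundamental solution (x₁, y₁) = (28, 3).
Step 2: Apply the recurrence (x_{n+1}, y_{n+1}) = (x₁x_n + 87y₁y_n, x₁y_n + y₁x_n) repeatedly.
  From (x_1, y_1) = (28, 3): x_2 = 28·28 + 87·3·3 = 1567; y_2 = 28·3 + 3·28 = 168.
  From (x_2, y_2) = (1567, 168): x_3 = 28·1567 + 87·3·168 = 87724; y_3 = 28·168 + 3·1567 = 9405.
  From (x_3, y_3) = (87724, 9405): x_4 = 28·87724 + 87·3·9405 = 4910977; y_4 = 28·9405 + 3·87724 = 526512.
Step 3: Verify x_4² - 87·y_4² = 24117695094529 - 24117695094528 = 1 (should be 1). ✓

(x_1, y_1) = (28, 3); (x_4, y_4) = (4910977, 526512).


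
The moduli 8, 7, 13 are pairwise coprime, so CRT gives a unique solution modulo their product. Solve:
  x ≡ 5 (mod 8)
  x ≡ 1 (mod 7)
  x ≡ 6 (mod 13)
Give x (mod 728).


Moduli 8, 7, 13 are pairwise coprime; by CRT there is a unique solution modulo M = 8 · 7 · 13 = 728.
Solve pairwise, accumulating the modulus:
  Start with x ≡ 5 (mod 8).
  Combine with x ≡ 1 (mod 7): since gcd(8, 7) = 1, we get a unique residue mod 56.
    Write x = 5 + 8·t and substitute into x ≡ 1 (mod 7): 8·t ≡ 1 − 5 = -4 (mod 7).
    Reduce coefficients mod 7: 1·t ≡ 3 (mod 7).
    So t ≡ 3 (mod 7).
    Then x = 5 + 8·3 = 29, valid modulo lcm(8, 7) = 56: x ≡ 29 (mod 56).
  Combine with x ≡ 6 (mod 13): since gcd(56, 13) = 1, we get a unique residue mod 728.
    Write x = 29 + 56·t and substitute into x ≡ 6 (mod 13): 56·t ≡ 6 − 29 = -23 (mod 13).
    Reduce coefficients mod 13: 4·t ≡ 3 (mod 13).
    The inverse of 4 mod 13 is 10 (since 4·10 = 40 = 3·13 + 1), so t ≡ 10·3 = 30 ≡ 4 (mod 13).
    Then x = 29 + 56·4 = 253, valid modulo lcm(56, 13) = 728: x ≡ 253 (mod 728).
Verify: 253 mod 8 = 5 ✓, 253 mod 7 = 1 ✓, 253 mod 13 = 6 ✓.

x ≡ 253 (mod 728).


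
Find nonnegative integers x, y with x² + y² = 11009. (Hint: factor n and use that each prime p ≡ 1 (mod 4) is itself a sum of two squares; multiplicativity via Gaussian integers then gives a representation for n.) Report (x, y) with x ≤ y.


Step 1: Factor n = 11009 = 101 · 109.
Step 2: Check the mod-4 condition on each prime factor: 101 ≡ 1 (mod 4), exponent 1; 109 ≡ 1 (mod 4), exponent 1.
All primes ≡ 3 (mod 4) appear to even exponent (or don't appear), so by the two-squares theorem n IS expressible as a sum of two squares.
Step 3: Build a representation. Here n = 101 · 109 is a product of primes ≡ 1 (mod 4). Each prime p ≡ 1 (mod 4) is itself a sum of two squares; find a² by testing p − a² for a perfect square:
  101: 101 − 1² = 100 = 10² ⇒ 101 = 1² + 10².
  109: 109 − 1² = 108, 109 − 2² = 105, 109 − 3² = 100 = 10² ⇒ 109 = 3² + 10².
  Combine using the Brahmagupta–Fibonacci identity (a² + b²)(c² + d²) = (ac − bd)² + (ad + bc)² = (ac + bd)² + (ad − bc)²:
  101 · 109 = 11009: from (1² + 10²)(3² + 10²), take (1·3 − 10·10, 1·10 + 10·3) = (3 − 100, 10 + 30) = (-97, 40); dropping signs (only squares matter) gives (97, 40); check 97² + 40² = 9409 + 1600 = 11009 ✓.
Step 4: Order so x ≤ y and verify: 40² + 97² = 1600 + 9409 = 11009 = n. ✓

n = 11009 = 40² + 97² (one valid representation with x ≤ y).


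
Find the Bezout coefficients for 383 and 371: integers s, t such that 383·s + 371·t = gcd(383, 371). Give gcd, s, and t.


Euclidean algorithm on (383, 371) — divide until remainder is 0:
  383 = 1 · 371 + 12
  371 = 30 · 12 + 11
  12 = 1 · 11 + 1
  11 = 11 · 1 + 0
gcd(383, 371) = 1.
Track Bezout coefficients alongside the remainders: start with r₀ = 383 = a·1 + b·0 (s = 1, t = 0) and r₁ = 371 = a·0 + b·1 (s = 0, t = 1); each new remainder r_{k+1} = r_{k-1} − q_k·r_k inherits s_{k+1} = s_{k-1} − q_k·s_k, t_{k+1} = t_{k-1} − q_k·t_k, so r_k = a·s_k + b·t_k at every step:
  q = 1: r = 12, s = 1 − 1·0 = 1, t = 0 − 1·1 = -1  (check: 383·1 + 371·(-1) = 12)
  q = 30: r = 11, s = 0 − 30·1 = -30, t = 1 − 30·(-1) = 31  (check: 383·(-30) + 371·31 = 11)
  q = 1: r = 1, s = 1 − 1·(-30) = 31, t = -1 − 1·31 = -32  (check: 383·31 + 371·(-32) = 1)
The row with r = 1 (the gcd) gives the Bezout coefficients s = 31, t = -32.
Result: 383 · (31) + 371 · (-32) = 1.

gcd(383, 371) = 1; s = 31, t = -32 (check: 383·31 + 371·(-32) = 1).


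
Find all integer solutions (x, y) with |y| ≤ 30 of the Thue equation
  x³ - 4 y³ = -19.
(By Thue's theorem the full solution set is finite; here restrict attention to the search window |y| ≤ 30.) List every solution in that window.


The equation is x³ - 4y³ = -19. For fixed y, x³ = 4·y³ − 19, so a solution requires the RHS to be a perfect cube.
Strategy: iterate y from -30 to 30, compute RHS = 4·y³ − 19, and check whether it is a (positive or negative) perfect cube.
Check small values of y:
  y = 0: RHS = -19 is not a perfect cube.
  y = 1: RHS = -15 is not a perfect cube.
  y = -1: RHS = -23 is not a perfect cube.
  y = 2: RHS = 13 is not a perfect cube.
  y = -2: RHS = -51 is not a perfect cube.
  y = 3: RHS = 89 is not a perfect cube.
  y = -3: RHS = -127 is not a perfect cube.
Continuing the search up to |y| = 30 finds no solutions either.
No (x, y) in the scanned range satisfies the equation.

No integer solutions with |y| ≤ 30.


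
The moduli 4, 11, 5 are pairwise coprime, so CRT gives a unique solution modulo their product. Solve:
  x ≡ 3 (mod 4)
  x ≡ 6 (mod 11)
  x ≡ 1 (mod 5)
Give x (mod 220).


Moduli 4, 11, 5 are pairwise coprime; by CRT there is a unique solution modulo M = 4 · 11 · 5 = 220.
Solve pairwise, accumulating the modulus:
  Start with x ≡ 3 (mod 4).
  Combine with x ≡ 6 (mod 11): since gcd(4, 11) = 1, we get a unique residue mod 44.
    Write x = 3 + 4·t and substitute into x ≡ 6 (mod 11): 4·t ≡ 6 − 3 = 3 (mod 11).
    The inverse of 4 mod 11 is 3 (since 4·3 = 12 = 1·11 + 1), so t ≡ 3·3 = 9 ≡ 9 (mod 11).
    Then x = 3 + 4·9 = 39, valid modulo lcm(4, 11) = 44: x ≡ 39 (mod 44).
  Combine with x ≡ 1 (mod 5): since gcd(44, 5) = 1, we get a unique residue mod 220.
    Write x = 39 + 44·t and substitute into x ≡ 1 (mod 5): 44·t ≡ 1 − 39 = -38 (mod 5).
    Reduce coefficients mod 5: 4·t ≡ 2 (mod 5).
    The inverse of 4 mod 5 is 4 (since 4·4 = 16 = 3·5 + 1), so t ≡ 4·2 = 8 ≡ 3 (mod 5).
    Then x = 39 + 44·3 = 171, valid modulo lcm(44, 5) = 220: x ≡ 171 (mod 220).
Verify: 171 mod 4 = 3 ✓, 171 mod 11 = 6 ✓, 171 mod 5 = 1 ✓.

x ≡ 171 (mod 220).


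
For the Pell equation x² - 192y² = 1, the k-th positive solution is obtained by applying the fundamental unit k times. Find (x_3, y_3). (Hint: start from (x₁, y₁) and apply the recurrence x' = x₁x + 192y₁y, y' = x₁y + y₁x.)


Step 1: Find the fundamental solution (x₁, y₁) of x² - 192y² = 1.
  Expand √192 as a continued fraction. a₀ = ⌊√192⌋ = 13; iterate m_{k+1} = d_k·a_k − m_k, d_{k+1} = (192 − m_{k+1}²)/d_k, a_{k+1} = ⌊(a₀ + m_{k+1})/d_{k+1}⌋ (starting m₀ = 0, d₀ = 1), with convergents p_k = a_k·p_{k-1} + p_{k-2}, q_k = a_k·q_{k-1} + q_{k-2} (p₋₁ = 1, q₋₁ = 0):
  k = 0: a₀ = 13; p₀/q₀ = 13/1; p₀² − 192·q₀² = 169 − 192 = -23.
  k = 1: m = 13, d = 23, a = ⌊(13 + 13)/23⌋ = 1; p/q = (1·13 + 1)/(1·1 + 0) = 14/1; p² − 192·q² = 196 − 192 = 4.
  k = 2: m = 10, d = 4, a = ⌊(13 + 10)/4⌋ = 5; p/q = (5·14 + 13)/(5·1 + 1) = 83/6; p² − 192·q² = 6889 − 6912 = -23.
  k = 3: m = 10, d = 23, a = ⌊(13 + 10)/23⌋ = 1; p/q = (1·83 + 14)/(1·6 + 1) = 97/7; p² − 192·q² = 9409 − 9408 = 1.
  The first convergent with p² − 192·q² = 1 gives the fundamental solution (x₁, y₁) = (97, 7).
Step 2: Apply the recurrence (x_{n+1}, y_{n+1}) = (x₁x_n + 192y₁y_n, x₁y_n + y₁x_n) repeatedly.
  From (x_1, y_1) = (97, 7): x_2 = 97·97 + 192·7·7 = 18817; y_2 = 97·7 + 7·97 = 1358.
  From (x_2, y_2) = (18817, 1358): x_3 = 97·18817 + 192·7·1358 = 3650401; y_3 = 97·1358 + 7·18817 = 263445.
Step 3: Verify x_3² - 192·y_3² = 13325427460801 - 13325427460800 = 1 (should be 1). ✓

(x_1, y_1) = (97, 7); (x_3, y_3) = (3650401, 263445).


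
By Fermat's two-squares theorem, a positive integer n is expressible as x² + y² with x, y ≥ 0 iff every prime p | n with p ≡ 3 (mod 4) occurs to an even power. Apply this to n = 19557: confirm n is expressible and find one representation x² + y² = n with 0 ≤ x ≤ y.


Step 1: Factor n = 19557 = 3^2 · 41 · 53.
Step 2: Check the mod-4 condition on each prime factor: 3 ≡ 3 (mod 4), exponent 2 (must be even); 41 ≡ 1 (mod 4), exponent 1; 53 ≡ 1 (mod 4), exponent 1.
All primes ≡ 3 (mod 4) appear to even exponent (or don't appear), so by the two-squares theorem n IS expressible as a sum of two squares.
Step 3: Build a representation. Group n = k² · m with k = 3 and m = 41 · 53 = 2173 (a product of primes ≡ 1 (mod 4)); a representation of m scales to one of n via (k·x)² + (k·y)² = k²(x² + y²). Each prime p ≡ 1 (mod 4) is itself a sum of two squares; find a² by testing p − a² for a perfect square:
  41: 41 − 1² = 40, 41 − 2² = 37, 41 − 3² = 32, 41 − 4² = 25 = 5² ⇒ 41 = 4² + 5².
  53: 53 − 1² = 52, 53 − 2² = 49 = 7² ⇒ 53 = 2² + 7².
  Combine using the Brahmagupta–Fibonacci identity (a² + b²)(c² + d²) = (ac − bd)² + (ad + bc)² = (ac + bd)² + (ad − bc)²:
  41 · 53 = 2173: from (4² + 5²)(2² + 7²), take (4·2 − 5·7, 4·7 + 5·2) = (8 − 35, 28 + 10) = (-27, 38); dropping signs (only squares matter) gives (27, 38); check 27² + 38² = 729 + 1444 = 2173 ✓.
  Scale by k = 3: (3·27, 3·38) = (81, 114).
Step 4: Order so x ≤ y and verify: 81² + 114² = 6561 + 12996 = 19557 = n. ✓

n = 19557 = 81² + 114² (one valid representation with x ≤ y).


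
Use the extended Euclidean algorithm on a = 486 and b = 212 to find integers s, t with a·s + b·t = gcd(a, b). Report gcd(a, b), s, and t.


Euclidean algorithm on (486, 212) — divide until remainder is 0:
  486 = 2 · 212 + 62
  212 = 3 · 62 + 26
  62 = 2 · 26 + 10
  26 = 2 · 10 + 6
  10 = 1 · 6 + 4
  6 = 1 · 4 + 2
  4 = 2 · 2 + 0
gcd(486, 212) = 2.
Track Bezout coefficients alongside the remainders: start with r₀ = 486 = a·1 + b·0 (s = 1, t = 0) and r₁ = 212 = a·0 + b·1 (s = 0, t = 1); each new remainder r_{k+1} = r_{k-1} − q_k·r_k inherits s_{k+1} = s_{k-1} − q_k·s_k, t_{k+1} = t_{k-1} − q_k·t_k, so r_k = a·s_k + b·t_k at every step:
  q = 2: r = 62, s = 1 − 2·0 = 1, t = 0 − 2·1 = -2  (check: 486·1 + 212·(-2) = 62)
  q = 3: r = 26, s = 0 − 3·1 = -3, t = 1 − 3·(-2) = 7  (check: 486·(-3) + 212·7 = 26)
  q = 2: r = 10, s = 1 − 2·(-3) = 7, t = -2 − 2·7 = -16  (check: 486·7 + 212·(-16) = 10)
  q = 2: r = 6, s = -3 − 2·7 = -17, t = 7 − 2·(-16) = 39  (check: 486·(-17) + 212·39 = 6)
  q = 1: r = 4, s = 7 − 1·(-17) = 24, t = -16 − 1·39 = -55  (check: 486·24 + 212·(-55) = 4)
  q = 1: r = 2, s = -17 − 1·24 = -41, t = 39 − 1·(-55) = 94  (check: 486·(-41) + 212·94 = 2)
The row with r = 2 (the gcd) gives the Bezout coefficients s = -41, t = 94.
Result: 486 · (-41) + 212 · (94) = 2.

gcd(486, 212) = 2; s = -41, t = 94 (check: 486·(-41) + 212·94 = 2).
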